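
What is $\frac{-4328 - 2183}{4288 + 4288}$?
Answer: $- \frac{6511}{8576} \approx -0.75921$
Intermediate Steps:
$\frac{-4328 - 2183}{4288 + 4288} = \frac{-4328 - 2183}{8576} = \left(-6511\right) \frac{1}{8576} = - \frac{6511}{8576}$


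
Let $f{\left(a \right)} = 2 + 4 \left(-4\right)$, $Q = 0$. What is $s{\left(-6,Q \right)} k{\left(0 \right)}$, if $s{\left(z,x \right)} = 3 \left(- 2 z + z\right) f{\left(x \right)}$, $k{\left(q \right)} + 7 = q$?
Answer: $1764$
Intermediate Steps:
$k{\left(q \right)} = -7 + q$
$f{\left(a \right)} = -14$ ($f{\left(a \right)} = 2 - 16 = -14$)
$s{\left(z,x \right)} = 42 z$ ($s{\left(z,x \right)} = 3 \left(- 2 z + z\right) \left(-14\right) = 3 \left(- z\right) \left(-14\right) = - 3 z \left(-14\right) = 42 z$)
$s{\left(-6,Q \right)} k{\left(0 \right)} = 42 \left(-6\right) \left(-7 + 0\right) = \left(-252\right) \left(-7\right) = 1764$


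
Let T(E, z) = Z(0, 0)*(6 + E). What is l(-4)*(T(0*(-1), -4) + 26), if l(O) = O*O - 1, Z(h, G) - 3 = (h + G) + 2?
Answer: 840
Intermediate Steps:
Z(h, G) = 5 + G + h (Z(h, G) = 3 + ((h + G) + 2) = 3 + ((G + h) + 2) = 3 + (2 + G + h) = 5 + G + h)
l(O) = -1 + O² (l(O) = O² - 1 = -1 + O²)
T(E, z) = 30 + 5*E (T(E, z) = (5 + 0 + 0)*(6 + E) = 5*(6 + E) = 30 + 5*E)
l(-4)*(T(0*(-1), -4) + 26) = (-1 + (-4)²)*((30 + 5*(0*(-1))) + 26) = (-1 + 16)*((30 + 5*0) + 26) = 15*((30 + 0) + 26) = 15*(30 + 26) = 15*56 = 840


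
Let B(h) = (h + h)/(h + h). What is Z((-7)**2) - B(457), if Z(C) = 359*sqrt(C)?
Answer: 2512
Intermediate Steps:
B(h) = 1 (B(h) = (2*h)/((2*h)) = (2*h)*(1/(2*h)) = 1)
Z((-7)**2) - B(457) = 359*sqrt((-7)**2) - 1*1 = 359*sqrt(49) - 1 = 359*7 - 1 = 2513 - 1 = 2512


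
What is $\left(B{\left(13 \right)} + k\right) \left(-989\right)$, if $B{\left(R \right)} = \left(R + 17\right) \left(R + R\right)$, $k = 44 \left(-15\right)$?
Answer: $-118680$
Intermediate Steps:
$k = -660$
$B{\left(R \right)} = 2 R \left(17 + R\right)$ ($B{\left(R \right)} = \left(17 + R\right) 2 R = 2 R \left(17 + R\right)$)
$\left(B{\left(13 \right)} + k\right) \left(-989\right) = \left(2 \cdot 13 \left(17 + 13\right) - 660\right) \left(-989\right) = \left(2 \cdot 13 \cdot 30 - 660\right) \left(-989\right) = \left(780 - 660\right) \left(-989\right) = 120 \left(-989\right) = -118680$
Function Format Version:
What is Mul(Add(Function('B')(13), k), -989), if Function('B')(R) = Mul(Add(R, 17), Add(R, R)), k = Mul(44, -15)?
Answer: -118680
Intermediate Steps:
k = -660
Function('B')(R) = Mul(2, R, Add(17, R)) (Function('B')(R) = Mul(Add(17, R), Mul(2, R)) = Mul(2, R, Add(17, R)))
Mul(Add(Function('B')(13), k), -989) = Mul(Add(Mul(2, 13, Add(17, 13)), -660), -989) = Mul(Add(Mul(2, 13, 30), -660), -989) = Mul(Add(780, -660), -989) = Mul(120, -989) = -118680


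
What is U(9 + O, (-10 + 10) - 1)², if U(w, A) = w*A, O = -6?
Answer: 9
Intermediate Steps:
U(w, A) = A*w
U(9 + O, (-10 + 10) - 1)² = (((-10 + 10) - 1)*(9 - 6))² = ((0 - 1)*3)² = (-1*3)² = (-3)² = 9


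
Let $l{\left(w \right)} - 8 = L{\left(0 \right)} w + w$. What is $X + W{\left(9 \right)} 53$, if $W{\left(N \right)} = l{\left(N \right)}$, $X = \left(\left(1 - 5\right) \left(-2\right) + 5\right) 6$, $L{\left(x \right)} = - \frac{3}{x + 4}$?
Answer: $\frac{2485}{4} \approx 621.25$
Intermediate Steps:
$L{\left(x \right)} = - \frac{3}{4 + x}$
$X = 78$ ($X = \left(\left(-4\right) \left(-2\right) + 5\right) 6 = \left(8 + 5\right) 6 = 13 \cdot 6 = 78$)
$l{\left(w \right)} = 8 + \frac{w}{4}$ ($l{\left(w \right)} = 8 + \left(- \frac{3}{4 + 0} w + w\right) = 8 + \left(- \frac{3}{4} w + w\right) = 8 + \left(\left(-3\right) \frac{1}{4} w + w\right) = 8 + \left(- \frac{3 w}{4} + w\right) = 8 + \frac{w}{4}$)
$W{\left(N \right)} = 8 + \frac{N}{4}$
$X + W{\left(9 \right)} 53 = 78 + \left(8 + \frac{1}{4} \cdot 9\right) 53 = 78 + \left(8 + \frac{9}{4}\right) 53 = 78 + \frac{41}{4} \cdot 53 = 78 + \frac{2173}{4} = \frac{2485}{4}$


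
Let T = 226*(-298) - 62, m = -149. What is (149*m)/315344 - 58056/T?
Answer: 2801840309/3542889840 ≈ 0.79083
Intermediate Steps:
T = -67410 (T = -67348 - 62 = -67410)
(149*m)/315344 - 58056/T = (149*(-149))/315344 - 58056/(-67410) = -22201*1/315344 - 58056*(-1/67410) = -22201/315344 + 9676/11235 = 2801840309/3542889840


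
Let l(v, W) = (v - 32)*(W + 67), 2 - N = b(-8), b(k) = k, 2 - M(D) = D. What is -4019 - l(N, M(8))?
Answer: -2677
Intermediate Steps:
M(D) = 2 - D
N = 10 (N = 2 - 1*(-8) = 2 + 8 = 10)
l(v, W) = (-32 + v)*(67 + W)
-4019 - l(N, M(8)) = -4019 - (-2144 - 32*(2 - 1*8) + 67*10 + (2 - 1*8)*10) = -4019 - (-2144 - 32*(2 - 8) + 670 + (2 - 8)*10) = -4019 - (-2144 - 32*(-6) + 670 - 6*10) = -4019 - (-2144 + 192 + 670 - 60) = -4019 - 1*(-1342) = -4019 + 1342 = -2677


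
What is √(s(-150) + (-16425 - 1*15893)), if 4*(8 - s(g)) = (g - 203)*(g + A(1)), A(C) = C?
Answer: I*√181837/2 ≈ 213.21*I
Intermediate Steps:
s(g) = 8 - (1 + g)*(-203 + g)/4 (s(g) = 8 - (g - 203)*(g + 1)/4 = 8 - (-203 + g)*(1 + g)/4 = 8 - (1 + g)*(-203 + g)/4)
√(s(-150) + (-16425 - 1*15893)) = √((235/4 - ¼*(-150)² + (101/2)*(-150)) + (-16425 - 1*15893)) = √((235/4 - ¼*22500 - 7575) + (-16425 - 15893)) = √((235/4 - 5625 - 7575) - 32318) = √(-52565/4 - 32318) = √(-181837/4) = I*√181837/2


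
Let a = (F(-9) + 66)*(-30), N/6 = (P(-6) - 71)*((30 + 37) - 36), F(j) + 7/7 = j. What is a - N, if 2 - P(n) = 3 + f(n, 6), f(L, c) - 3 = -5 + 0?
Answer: 11340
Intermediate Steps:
f(L, c) = -2 (f(L, c) = 3 + (-5 + 0) = 3 - 5 = -2)
P(n) = 1 (P(n) = 2 - (3 - 2) = 2 - 1*1 = 2 - 1 = 1)
F(j) = -1 + j
N = -13020 (N = 6*((1 - 71)*((30 + 37) - 36)) = 6*(-70*(67 - 36)) = 6*(-70*31) = 6*(-2170) = -13020)
a = -1680 (a = ((-1 - 9) + 66)*(-30) = (-10 + 66)*(-30) = 56*(-30) = -1680)
a - N = -1680 - 1*(-13020) = -1680 + 13020 = 11340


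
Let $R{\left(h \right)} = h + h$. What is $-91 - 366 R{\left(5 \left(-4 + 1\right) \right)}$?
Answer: $10889$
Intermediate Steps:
$R{\left(h \right)} = 2 h$
$-91 - 366 R{\left(5 \left(-4 + 1\right) \right)} = -91 - 366 \cdot 2 \cdot 5 \left(-4 + 1\right) = -91 - 366 \cdot 2 \cdot 5 \left(-3\right) = -91 - 366 \cdot 2 \left(-15\right) = -91 - -10980 = -91 + 10980 = 10889$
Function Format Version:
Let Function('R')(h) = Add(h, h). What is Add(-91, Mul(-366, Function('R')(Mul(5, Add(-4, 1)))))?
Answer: 10889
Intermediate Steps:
Function('R')(h) = Mul(2, h)
Add(-91, Mul(-366, Function('R')(Mul(5, Add(-4, 1))))) = Add(-91, Mul(-366, Mul(2, Mul(5, Add(-4, 1))))) = Add(-91, Mul(-366, Mul(2, Mul(5, -3)))) = Add(-91, Mul(-366, Mul(2, -15))) = Add(-91, Mul(-366, -30)) = Add(-91, 10980) = 10889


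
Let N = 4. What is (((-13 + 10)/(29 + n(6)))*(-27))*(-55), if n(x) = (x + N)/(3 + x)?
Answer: -40095/271 ≈ -147.95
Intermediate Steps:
n(x) = (4 + x)/(3 + x) (n(x) = (x + 4)/(3 + x) = (4 + x)/(3 + x))
(((-13 + 10)/(29 + n(6)))*(-27))*(-55) = (((-13 + 10)/(29 + (4 + 6)/(3 + 6)))*(-27))*(-55) = (-3/(29 + 10/9)*(-27))*(-55) = (-3/271/9*(-27))*(-55) = (-3*9/271*(-27))*(-55) = -27/271*(-27)*(-55) = (729/271)*(-55) = -40095/271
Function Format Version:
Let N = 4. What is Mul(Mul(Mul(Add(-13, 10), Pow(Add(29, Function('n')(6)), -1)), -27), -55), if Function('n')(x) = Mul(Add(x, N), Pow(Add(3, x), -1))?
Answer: Rational(-40095, 271) ≈ -147.95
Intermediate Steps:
Function('n')(x) = Mul(Pow(Add(3, x), -1), Add(4, x)) (Function('n')(x) = Mul(Add(x, 4), Pow(Add(3, x), -1)) = Mul(Add(4, x), Pow(Add(3, x), -1)) = Mul(Pow(Add(3, x), -1), Add(4, x)))
Mul(Mul(Mul(Add(-13, 10), Pow(Add(29, Function('n')(6)), -1)), -27), -55) = Mul(Mul(Mul(Add(-13, 10), Pow(Add(29, Mul(Pow(Add(3, 6), -1), Add(4, 6))), -1)), -27), -55) = Mul(Mul(Mul(-3, Pow(Add(29, Mul(Pow(9, -1), 10)), -1)), -27), -55) = Mul(Mul(Mul(-3, Pow(Add(29, Mul(Rational(1, 9), 10)), -1)), -27), -55) = Mul(Mul(Mul(-3, Pow(Add(29, Rational(10, 9)), -1)), -27), -55) = Mul(Mul(Mul(-3, Pow(Rational(271, 9), -1)), -27), -55) = Mul(Mul(Mul(-3, Rational(9, 271)), -27), -55) = Mul(Mul(Rational(-27, 271), -27), -55) = Mul(Rational(729, 271), -55) = Rational(-40095, 271)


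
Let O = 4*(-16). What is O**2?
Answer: 4096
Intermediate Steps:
O = -64
O**2 = (-64)**2 = 4096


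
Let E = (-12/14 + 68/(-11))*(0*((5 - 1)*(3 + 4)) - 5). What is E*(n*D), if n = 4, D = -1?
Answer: -10840/77 ≈ -140.78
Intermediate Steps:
E = 2710/77 (E = (-12*1/14 + 68*(-1/11))*(0*(4*7) - 5) = (-6/7 - 68/11)*(0*28 - 5) = -542*(0 - 5)/77 = -542/77*(-5) = 2710/77 ≈ 35.195)
E*(n*D) = 2710*(4*(-1))/77 = (2710/77)*(-4) = -10840/77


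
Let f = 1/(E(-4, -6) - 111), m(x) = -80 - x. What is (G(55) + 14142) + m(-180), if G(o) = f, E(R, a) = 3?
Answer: 1538135/108 ≈ 14242.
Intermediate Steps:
f = -1/108 (f = 1/(3 - 111) = 1/(-108) = -1/108 ≈ -0.0092593)
G(o) = -1/108
(G(55) + 14142) + m(-180) = (-1/108 + 14142) + (-80 - 1*(-180)) = 1527335/108 + (-80 + 180) = 1527335/108 + 100 = 1538135/108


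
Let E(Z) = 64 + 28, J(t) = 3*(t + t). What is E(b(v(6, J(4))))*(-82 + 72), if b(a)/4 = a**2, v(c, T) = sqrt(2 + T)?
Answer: -920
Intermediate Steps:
J(t) = 6*t (J(t) = 3*(2*t) = 6*t)
b(a) = 4*a**2
E(Z) = 92
E(b(v(6, J(4))))*(-82 + 72) = 92*(-82 + 72) = 92*(-10) = -920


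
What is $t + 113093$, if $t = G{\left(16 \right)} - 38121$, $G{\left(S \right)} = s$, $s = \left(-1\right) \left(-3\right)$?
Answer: $74975$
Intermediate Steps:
$s = 3$
$G{\left(S \right)} = 3$
$t = -38118$ ($t = 3 - 38121 = -38118$)
$t + 113093 = -38118 + 113093 = 74975$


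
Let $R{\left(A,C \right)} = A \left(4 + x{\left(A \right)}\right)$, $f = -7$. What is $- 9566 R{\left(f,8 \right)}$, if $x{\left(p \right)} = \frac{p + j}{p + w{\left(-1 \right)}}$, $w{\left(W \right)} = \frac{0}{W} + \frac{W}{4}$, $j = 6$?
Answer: $\frac{8035440}{29} \approx 2.7708 \cdot 10^{5}$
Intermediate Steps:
$w{\left(W \right)} = \frac{W}{4}$ ($w{\left(W \right)} = 0 + W \frac{1}{4} = 0 + \frac{W}{4} = \frac{W}{4}$)
$x{\left(p \right)} = \frac{6 + p}{- \frac{1}{4} + p}$ ($x{\left(p \right)} = \frac{p + 6}{p + \frac{1}{4} \left(-1\right)} = \frac{6 + p}{p - \frac{1}{4}} = \frac{6 + p}{- \frac{1}{4} + p}$)
$R{\left(A,C \right)} = A \left(4 + \frac{4 \left(6 + A\right)}{-1 + 4 A}\right)$
$- 9566 R{\left(f,8 \right)} = - 9566 \cdot 20 \left(-7\right) \frac{1}{-1 + 4 \left(-7\right)} \left(1 - 7\right) = - 9566 \cdot 20 \left(-7\right) \frac{1}{-1 - 28} \left(-6\right) = - 9566 \cdot 20 \left(-7\right) \frac{1}{-29} \left(-6\right) = - 9566 \cdot 20 \left(-7\right) \left(- \frac{1}{29}\right) \left(-6\right) = \left(-9566\right) \left(- \frac{840}{29}\right) = \frac{8035440}{29}$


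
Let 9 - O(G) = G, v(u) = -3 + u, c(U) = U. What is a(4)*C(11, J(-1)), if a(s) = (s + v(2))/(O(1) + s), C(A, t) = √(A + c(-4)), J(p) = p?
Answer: √7/4 ≈ 0.66144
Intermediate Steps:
O(G) = 9 - G
C(A, t) = √(-4 + A) (C(A, t) = √(A - 4) = √(-4 + A))
a(s) = (-1 + s)/(8 + s) (a(s) = (s + (-3 + 2))/((9 - 1*1) + s) = (s - 1)/((9 - 1) + s) = (-1 + s)/(8 + s))
a(4)*C(11, J(-1)) = ((-1 + 4)/(8 + 4))*√(-4 + 11) = (3/12)*√7 = ((1/12)*3)*√7 = √7/4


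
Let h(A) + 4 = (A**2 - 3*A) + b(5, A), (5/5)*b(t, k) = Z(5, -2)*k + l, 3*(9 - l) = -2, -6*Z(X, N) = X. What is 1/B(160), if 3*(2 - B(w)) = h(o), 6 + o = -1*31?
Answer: -2/1007 ≈ -0.0019861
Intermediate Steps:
Z(X, N) = -X/6
o = -37 (o = -6 - 1*31 = -6 - 31 = -37)
l = 29/3 (l = 9 - 1/3*(-2) = 9 + 2/3 = 29/3 ≈ 9.6667)
b(t, k) = 29/3 - 5*k/6 (b(t, k) = (-1/6*5)*k + 29/3 = -5*k/6 + 29/3 = 29/3 - 5*k/6)
h(A) = 17/3 + A**2 - 23*A/6 (h(A) = -4 + ((A**2 - 3*A) + (29/3 - 5*A/6)) = -4 + (29/3 + A**2 - 23*A/6) = 17/3 + A**2 - 23*A/6)
B(w) = -1007/2 (B(w) = 2 - (17/3 + (-37)**2 - 23/6*(-37))/3 = 2 - (17/3 + 1369 + 851/6)/3 = 2 - 1/3*3033/2 = 2 - 1011/2 = -1007/2)
1/B(160) = 1/(-1007/2) = -2/1007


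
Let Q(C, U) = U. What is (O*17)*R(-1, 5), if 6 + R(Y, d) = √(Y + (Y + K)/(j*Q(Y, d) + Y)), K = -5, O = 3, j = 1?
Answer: -306 + 51*I*√10/2 ≈ -306.0 + 80.638*I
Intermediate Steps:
R(Y, d) = -6 + √(Y + (-5 + Y)/(Y + d)) (R(Y, d) = -6 + √(Y + (Y - 5)/(1*d + Y)) = -6 + √(Y + (-5 + Y)/(d + Y)) = -6 + √(Y + (-5 + Y)/(Y + d)))
(O*17)*R(-1, 5) = (3*17)*(-6 + √((-5 - 1 - (-1 + 5))/(-1 + 5))) = 51*(-6 + √((-5 - 1 - 1*4)/4)) = 51*(-6 + √((-5 - 1 - 4)/4)) = 51*(-6 + √((¼)*(-10))) = 51*(-6 + √(-5/2)) = 51*(-6 + I*√10/2) = -306 + 51*I*√10/2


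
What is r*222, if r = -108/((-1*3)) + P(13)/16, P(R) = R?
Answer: 65379/8 ≈ 8172.4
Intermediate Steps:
r = 589/16 (r = -108/((-1*3)) + 13/16 = -108/(-3) + 13*(1/16) = -108*(-⅓) + 13/16 = 36 + 13/16 = 589/16 ≈ 36.813)
r*222 = (589/16)*222 = 65379/8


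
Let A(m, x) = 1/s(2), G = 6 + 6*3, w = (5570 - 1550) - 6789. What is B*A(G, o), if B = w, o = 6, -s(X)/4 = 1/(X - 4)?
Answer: -2769/2 ≈ -1384.5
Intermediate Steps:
s(X) = -4/(-4 + X) (s(X) = -4/(X - 4) = -4/(-4 + X))
w = -2769 (w = 4020 - 6789 = -2769)
G = 24 (G = 6 + 18 = 24)
A(m, x) = ½ (A(m, x) = 1/(-4/(-4 + 2)) = 1/(-4/(-2)) = 1/(-4*(-½)) = 1/2 = ½)
B = -2769
B*A(G, o) = -2769*½ = -2769/2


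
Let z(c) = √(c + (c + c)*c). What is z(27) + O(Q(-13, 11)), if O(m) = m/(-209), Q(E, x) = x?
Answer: -1/19 + 3*√165 ≈ 38.483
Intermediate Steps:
z(c) = √(c + 2*c²) (z(c) = √(c + (2*c)*c) = √(c + 2*c²))
O(m) = -m/209 (O(m) = m*(-1/209) = -m/209)
z(27) + O(Q(-13, 11)) = √(27*(1 + 2*27)) - 1/209*11 = √(27*(1 + 54)) - 1/19 = √(27*55) - 1/19 = √1485 - 1/19 = 3*√165 - 1/19 = -1/19 + 3*√165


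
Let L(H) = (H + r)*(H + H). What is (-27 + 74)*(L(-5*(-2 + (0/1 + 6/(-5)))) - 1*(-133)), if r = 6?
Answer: 39339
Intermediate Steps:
L(H) = 2*H*(6 + H) (L(H) = (H + 6)*(H + H) = (6 + H)*(2*H) = 2*H*(6 + H))
(-27 + 74)*(L(-5*(-2 + (0/1 + 6/(-5)))) - 1*(-133)) = (-27 + 74)*(2*(-5*(-2 + (0/1 + 6/(-5))))*(6 - 5*(-2 + (0/1 + 6/(-5)))) - 1*(-133)) = 47*(2*(-5*(-2 + (0*1 + 6*(-1/5))))*(6 - 5*(-2 + (0*1 + 6*(-1/5)))) + 133) = 47*(2*(-5*(-2 + (0 - 6/5)))*(6 - 5*(-2 + (0 - 6/5))) + 133) = 47*(2*(-5*(-2 - 6/5))*(6 - 5*(-2 - 6/5)) + 133) = 47*(2*(-5*(-16/5))*(6 - 5*(-16/5)) + 133) = 47*(2*16*(6 + 16) + 133) = 47*(2*16*22 + 133) = 47*(704 + 133) = 47*837 = 39339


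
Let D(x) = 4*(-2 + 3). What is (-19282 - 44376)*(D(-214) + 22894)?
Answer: -1457640884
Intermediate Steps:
D(x) = 4 (D(x) = 4*1 = 4)
(-19282 - 44376)*(D(-214) + 22894) = (-19282 - 44376)*(4 + 22894) = -63658*22898 = -1457640884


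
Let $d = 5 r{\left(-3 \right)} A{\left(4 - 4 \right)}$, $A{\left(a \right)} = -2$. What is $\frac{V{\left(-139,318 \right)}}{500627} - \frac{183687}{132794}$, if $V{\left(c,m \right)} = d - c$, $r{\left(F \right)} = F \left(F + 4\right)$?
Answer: $- \frac{91936229563}{66480261838} \approx -1.3829$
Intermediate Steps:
$r{\left(F \right)} = F \left(4 + F\right)$
$d = 30$ ($d = 5 \left(- 3 \left(4 - 3\right)\right) \left(-2\right) = 5 \left(\left(-3\right) 1\right) \left(-2\right) = 5 \left(-3\right) \left(-2\right) = \left(-15\right) \left(-2\right) = 30$)
$V{\left(c,m \right)} = 30 - c$
$\frac{V{\left(-139,318 \right)}}{500627} - \frac{183687}{132794} = \frac{30 - -139}{500627} - \frac{183687}{132794} = \left(30 + 139\right) \frac{1}{500627} - \frac{183687}{132794} = 169 \cdot \frac{1}{500627} - \frac{183687}{132794} = \frac{169}{500627} - \frac{183687}{132794} = - \frac{91936229563}{66480261838}$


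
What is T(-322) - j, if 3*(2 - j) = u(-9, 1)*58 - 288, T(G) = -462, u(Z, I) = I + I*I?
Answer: -1564/3 ≈ -521.33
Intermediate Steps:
u(Z, I) = I + I²
j = 178/3 (j = 2 - ((1*(1 + 1))*58 - 288)/3 = 2 - ((1*2)*58 - 288)/3 = 2 - (2*58 - 288)/3 = 2 - (116 - 288)/3 = 2 - ⅓*(-172) = 2 + 172/3 = 178/3 ≈ 59.333)
T(-322) - j = -462 - 1*178/3 = -462 - 178/3 = -1564/3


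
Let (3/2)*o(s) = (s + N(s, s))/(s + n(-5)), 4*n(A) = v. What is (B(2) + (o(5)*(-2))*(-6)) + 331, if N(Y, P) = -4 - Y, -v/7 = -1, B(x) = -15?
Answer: 8404/27 ≈ 311.26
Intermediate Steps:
v = 7 (v = -7*(-1) = 7)
n(A) = 7/4 (n(A) = (¼)*7 = 7/4)
o(s) = -8/(3*(7/4 + s)) (o(s) = 2*((s + (-4 - s))/(s + 7/4))/3 = 2*(-4/(7/4 + s))/3 = -8/(3*(7/4 + s)))
(B(2) + (o(5)*(-2))*(-6)) + 331 = (-15 + (-32/(21 + 12*5)*(-2))*(-6)) + 331 = (-15 + (-32/(21 + 60)*(-2))*(-6)) + 331 = (-15 + (-32/81*(-2))*(-6)) + 331 = (-15 + (-32*1/81*(-2))*(-6)) + 331 = (-15 - 32/81*(-2)*(-6)) + 331 = (-15 + (64/81)*(-6)) + 331 = (-15 - 128/27) + 331 = -533/27 + 331 = 8404/27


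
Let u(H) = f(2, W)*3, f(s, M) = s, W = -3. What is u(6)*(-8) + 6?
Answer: -42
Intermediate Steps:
u(H) = 6 (u(H) = 2*3 = 6)
u(6)*(-8) + 6 = 6*(-8) + 6 = -48 + 6 = -42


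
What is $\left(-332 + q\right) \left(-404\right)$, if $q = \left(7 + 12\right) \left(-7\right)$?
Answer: $187860$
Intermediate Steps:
$q = -133$ ($q = 19 \left(-7\right) = -133$)
$\left(-332 + q\right) \left(-404\right) = \left(-332 - 133\right) \left(-404\right) = \left(-465\right) \left(-404\right) = 187860$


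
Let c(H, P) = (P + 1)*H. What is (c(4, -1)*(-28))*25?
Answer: 0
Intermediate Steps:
c(H, P) = H*(1 + P) (c(H, P) = (1 + P)*H = H*(1 + P))
(c(4, -1)*(-28))*25 = ((4*(1 - 1))*(-28))*25 = ((4*0)*(-28))*25 = (0*(-28))*25 = 0*25 = 0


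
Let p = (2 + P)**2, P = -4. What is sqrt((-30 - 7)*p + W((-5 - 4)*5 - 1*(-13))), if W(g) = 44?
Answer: 2*I*sqrt(26) ≈ 10.198*I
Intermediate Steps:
p = 4 (p = (2 - 4)**2 = (-2)**2 = 4)
sqrt((-30 - 7)*p + W((-5 - 4)*5 - 1*(-13))) = sqrt((-30 - 7)*4 + 44) = sqrt(-37*4 + 44) = sqrt(-148 + 44) = sqrt(-104) = 2*I*sqrt(26)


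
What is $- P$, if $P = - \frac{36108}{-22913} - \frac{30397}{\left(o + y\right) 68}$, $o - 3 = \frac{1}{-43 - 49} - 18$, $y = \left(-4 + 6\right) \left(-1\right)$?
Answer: $- \frac{16979841943}{609600365} \approx -27.854$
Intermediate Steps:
$y = -2$ ($y = 2 \left(-1\right) = -2$)
$o = - \frac{1381}{92}$ ($o = 3 - \left(18 - \frac{1}{-43 - 49}\right) = 3 - \left(18 - \frac{1}{-92}\right) = 3 - \frac{1657}{92} = - \frac{1381}{92} \approx -15.011$)
$P = \frac{16979841943}{609600365}$ ($P = - \frac{36108}{-22913} - \frac{30397}{\left(- \frac{1381}{92} - 2\right) 68} = \left(-36108\right) \left(- \frac{1}{22913}\right) - \frac{30397}{\left(- \frac{1565}{92}\right) 68} = \frac{36108}{22913} - \frac{30397}{- \frac{26605}{23}} = \frac{36108}{22913} - - \frac{699131}{26605} = \frac{36108}{22913} + \frac{699131}{26605} = \frac{16979841943}{609600365} \approx 27.854$)
$- P = \left(-1\right) \frac{16979841943}{609600365} = - \frac{16979841943}{609600365}$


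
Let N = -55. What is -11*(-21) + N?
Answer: 176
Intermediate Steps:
-11*(-21) + N = -11*(-21) - 55 = 231 - 55 = 176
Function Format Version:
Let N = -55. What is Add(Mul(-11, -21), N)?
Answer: 176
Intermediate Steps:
Add(Mul(-11, -21), N) = Add(Mul(-11, -21), -55) = Add(231, -55) = 176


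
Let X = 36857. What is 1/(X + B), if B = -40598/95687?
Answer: 95687/3526695161 ≈ 2.7132e-5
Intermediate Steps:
B = -40598/95687 (B = -40598*1/95687 = -40598/95687 ≈ -0.42428)
1/(X + B) = 1/(36857 - 40598/95687) = 1/(3526695161/95687) = 95687/3526695161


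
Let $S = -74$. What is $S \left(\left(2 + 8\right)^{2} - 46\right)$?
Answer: $-3996$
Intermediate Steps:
$S \left(\left(2 + 8\right)^{2} - 46\right) = - 74 \left(\left(2 + 8\right)^{2} - 46\right) = - 74 \left(10^{2} - 46\right) = - 74 \left(100 - 46\right) = \left(-74\right) 54 = -3996$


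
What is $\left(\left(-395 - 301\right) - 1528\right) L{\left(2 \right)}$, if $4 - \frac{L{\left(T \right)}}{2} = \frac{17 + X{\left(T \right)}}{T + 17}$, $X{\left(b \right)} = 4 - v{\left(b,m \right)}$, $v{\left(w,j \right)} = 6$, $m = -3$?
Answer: $- \frac{271328}{19} \approx -14280.0$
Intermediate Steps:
$X{\left(b \right)} = -2$ ($X{\left(b \right)} = 4 - 6 = -2$)
$L{\left(T \right)} = 8 - \frac{30}{17 + T}$ ($L{\left(T \right)} = 8 - 2 \frac{17 - 2}{T + 17} = 8 - 2 \frac{15}{17 + T} = 8 - \frac{30}{17 + T}$)
$\left(\left(-395 - 301\right) - 1528\right) L{\left(2 \right)} = \left(\left(-395 - 301\right) - 1528\right) \frac{2 \left(53 + 4 \cdot 2\right)}{17 + 2} = \left(-696 - 1528\right) \frac{2 \left(53 + 8\right)}{19} = - 2224 \cdot 2 \cdot \frac{1}{19} \cdot 61 = \left(-2224\right) \frac{122}{19} = - \frac{271328}{19}$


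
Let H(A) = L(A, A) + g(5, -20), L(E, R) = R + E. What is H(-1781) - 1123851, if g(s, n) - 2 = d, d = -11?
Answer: -1127422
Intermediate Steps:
L(E, R) = E + R
g(s, n) = -9 (g(s, n) = 2 - 11 = -9)
H(A) = -9 + 2*A (H(A) = (A + A) - 9 = 2*A - 9 = -9 + 2*A)
H(-1781) - 1123851 = (-9 + 2*(-1781)) - 1123851 = (-9 - 3562) - 1123851 = -3571 - 1123851 = -1127422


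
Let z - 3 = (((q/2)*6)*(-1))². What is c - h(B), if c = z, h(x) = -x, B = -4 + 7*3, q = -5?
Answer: 245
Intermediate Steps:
B = 17 (B = -4 + 21 = 17)
z = 228 (z = 3 + ((-5/2*6)*(-1))² = 3 + ((-5*½*6)*(-1))² = 3 + (-5/2*6*(-1))² = 3 + (-15*(-1))² = 3 + 15² = 3 + 225 = 228)
c = 228
c - h(B) = 228 - (-1)*17 = 228 - 1*(-17) = 228 + 17 = 245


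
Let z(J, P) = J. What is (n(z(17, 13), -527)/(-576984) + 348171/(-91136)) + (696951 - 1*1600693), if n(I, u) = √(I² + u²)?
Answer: -82363779083/91136 - 17*√962/576984 ≈ -9.0375e+5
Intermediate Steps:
(n(z(17, 13), -527)/(-576984) + 348171/(-91136)) + (696951 - 1*1600693) = (√(17² + (-527)²)/(-576984) + 348171/(-91136)) + (696951 - 1*1600693) = (√(289 + 277729)*(-1/576984) + 348171*(-1/91136)) + (696951 - 1600693) = (√278018*(-1/576984) - 348171/91136) - 903742 = ((17*√962)*(-1/576984) - 348171/91136) - 903742 = (-17*√962/576984 - 348171/91136) - 903742 = (-348171/91136 - 17*√962/576984) - 903742 = -82363779083/91136 - 17*√962/576984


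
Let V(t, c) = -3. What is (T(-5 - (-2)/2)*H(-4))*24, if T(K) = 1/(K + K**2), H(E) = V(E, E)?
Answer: -6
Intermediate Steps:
H(E) = -3
(T(-5 - (-2)/2)*H(-4))*24 = ((1/((-5 - (-2)/2)*(1 + (-5 - (-2)/2))))*(-3))*24 = ((1/((-5 - 1*(-1))*(1 + (-5 - 1*(-1)))))*(-3))*24 = ((1/((-5 + 1)*(1 + (-5 + 1))))*(-3))*24 = ((1/((-4)*(1 - 4)))*(-3))*24 = (-1/4/(-3)*(-3))*24 = (-1/4*(-1/3)*(-3))*24 = ((1/12)*(-3))*24 = -1/4*24 = -6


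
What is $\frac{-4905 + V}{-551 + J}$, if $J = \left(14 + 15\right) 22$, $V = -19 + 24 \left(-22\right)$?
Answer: $- \frac{188}{3} \approx -62.667$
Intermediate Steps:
$V = -547$ ($V = -19 - 528 = -547$)
$J = 638$ ($J = 29 \cdot 22 = 638$)
$\frac{-4905 + V}{-551 + J} = \frac{-4905 - 547}{-551 + 638} = - \frac{5452}{87} = \left(-5452\right) \frac{1}{87} = - \frac{188}{3}$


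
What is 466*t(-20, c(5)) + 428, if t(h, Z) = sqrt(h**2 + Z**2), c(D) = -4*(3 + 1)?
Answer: 428 + 1864*sqrt(41) ≈ 12363.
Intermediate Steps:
c(D) = -16 (c(D) = -4*4 = -16)
t(h, Z) = sqrt(Z**2 + h**2)
466*t(-20, c(5)) + 428 = 466*sqrt((-16)**2 + (-20)**2) + 428 = 466*sqrt(256 + 400) + 428 = 466*sqrt(656) + 428 = 466*(4*sqrt(41)) + 428 = 1864*sqrt(41) + 428 = 428 + 1864*sqrt(41)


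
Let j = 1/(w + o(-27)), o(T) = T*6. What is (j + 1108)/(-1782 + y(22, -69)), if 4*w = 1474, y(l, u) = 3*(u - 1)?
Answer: -228803/411348 ≈ -0.55623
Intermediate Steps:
y(l, u) = -3 + 3*u (y(l, u) = 3*(-1 + u) = -3 + 3*u)
o(T) = 6*T
w = 737/2 (w = (¼)*1474 = 737/2 ≈ 368.50)
j = 2/413 (j = 1/(737/2 + 6*(-27)) = 1/(737/2 - 162) = 1/(413/2) = 2/413 ≈ 0.0048426)
(j + 1108)/(-1782 + y(22, -69)) = (2/413 + 1108)/(-1782 + (-3 + 3*(-69))) = 457606/(413*(-1782 + (-3 - 207))) = 457606/(413*(-1782 - 210)) = (457606/413)/(-1992) = (457606/413)*(-1/1992) = -228803/411348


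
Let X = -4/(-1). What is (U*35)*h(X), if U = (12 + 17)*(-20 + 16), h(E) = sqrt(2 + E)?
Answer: -4060*sqrt(6) ≈ -9944.9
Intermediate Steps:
X = 4 (X = -4*(-1) = 4)
U = -116 (U = 29*(-4) = -116)
(U*35)*h(X) = (-116*35)*sqrt(2 + 4) = -4060*sqrt(6)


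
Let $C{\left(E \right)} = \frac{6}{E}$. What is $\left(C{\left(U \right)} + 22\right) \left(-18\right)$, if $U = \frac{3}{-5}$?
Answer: $-216$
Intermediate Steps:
$U = - \frac{3}{5}$ ($U = 3 \left(- \frac{1}{5}\right) = - \frac{3}{5} \approx -0.6$)
$\left(C{\left(U \right)} + 22\right) \left(-18\right) = \left(\frac{6}{- \frac{3}{5}} + 22\right) \left(-18\right) = \left(6 \left(- \frac{5}{3}\right) + 22\right) \left(-18\right) = \left(-10 + 22\right) \left(-18\right) = 12 \left(-18\right) = -216$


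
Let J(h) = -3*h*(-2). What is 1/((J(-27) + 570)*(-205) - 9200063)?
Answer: -1/9283703 ≈ -1.0772e-7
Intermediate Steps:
J(h) = 6*h
1/((J(-27) + 570)*(-205) - 9200063) = 1/((6*(-27) + 570)*(-205) - 9200063) = 1/((-162 + 570)*(-205) - 9200063) = 1/(408*(-205) - 9200063) = 1/(-83640 - 9200063) = 1/(-9283703) = -1/9283703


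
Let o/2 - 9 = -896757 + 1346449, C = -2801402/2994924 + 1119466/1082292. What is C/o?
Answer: 2227643175/20245178545974214 ≈ 1.1003e-7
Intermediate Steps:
C = 2227643175/22509599207 (C = -2801402*1/2994924 + 1119466*(1/1082292) = -1400701/1497462 + 559733/541146 = 2227643175/22509599207 ≈ 0.098964)
o = 899402 (o = 18 + 2*(-896757 + 1346449) = 18 + 2*449692 = 18 + 899384 = 899402)
C/o = (2227643175/22509599207)/899402 = (2227643175/22509599207)*(1/899402) = 2227643175/20245178545974214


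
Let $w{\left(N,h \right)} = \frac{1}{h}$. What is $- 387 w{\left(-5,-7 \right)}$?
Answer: $\frac{387}{7} \approx 55.286$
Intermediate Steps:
$- 387 w{\left(-5,-7 \right)} = - \frac{387}{-7} = \left(-387\right) \left(- \frac{1}{7}\right) = \frac{387}{7}$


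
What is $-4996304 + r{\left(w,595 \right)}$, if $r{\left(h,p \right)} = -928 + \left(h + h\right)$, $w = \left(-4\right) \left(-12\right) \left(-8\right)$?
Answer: $-4998000$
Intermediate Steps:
$w = -384$ ($w = 48 \left(-8\right) = -384$)
$r{\left(h,p \right)} = -928 + 2 h$
$-4996304 + r{\left(w,595 \right)} = -4996304 + \left(-928 + 2 \left(-384\right)\right) = -4996304 - 1696 = -4998000$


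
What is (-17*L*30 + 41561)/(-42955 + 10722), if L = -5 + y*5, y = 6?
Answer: -28811/32233 ≈ -0.89384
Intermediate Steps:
L = 25 (L = -5 + 6*5 = -5 + 30 = 25)
(-17*L*30 + 41561)/(-42955 + 10722) = (-17*25*30 + 41561)/(-42955 + 10722) = (-425*30 + 41561)/(-32233) = (-12750 + 41561)*(-1/32233) = 28811*(-1/32233) = -28811/32233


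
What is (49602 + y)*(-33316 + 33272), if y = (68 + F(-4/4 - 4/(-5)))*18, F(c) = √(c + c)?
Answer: -2236344 - 792*I*√10/5 ≈ -2.2363e+6 - 500.9*I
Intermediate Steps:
F(c) = √2*√c (F(c) = √(2*c) = √2*√c)
y = 1224 + 18*I*√10/5 (y = (68 + √2*√(-4/4 - 4/(-5)))*18 = (68 + √2*√(-4*¼ - 4*(-⅕)))*18 = (68 + √2*√(-1 + ⅘))*18 = (68 + √2*√(-⅕))*18 = (68 + √2*(I*√5/5))*18 = (68 + I*√10/5)*18 = 1224 + 18*I*√10/5 ≈ 1224.0 + 11.384*I)
(49602 + y)*(-33316 + 33272) = (49602 + (1224 + 18*I*√10/5))*(-33316 + 33272) = (50826 + 18*I*√10/5)*(-44) = -2236344 - 792*I*√10/5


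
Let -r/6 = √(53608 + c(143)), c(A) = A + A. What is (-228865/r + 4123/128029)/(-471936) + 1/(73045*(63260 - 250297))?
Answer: -56389332626939/825485562490436453760 - 228865*√53894/152607112704 ≈ -0.00034823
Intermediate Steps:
c(A) = 2*A
r = -6*√53894 (r = -6*√(53608 + 2*143) = -6*√(53608 + 286) = -6*√53894 ≈ -1392.9)
(-228865/r + 4123/128029)/(-471936) + 1/(73045*(63260 - 250297)) = (-228865*(-√53894/323364) + 4123/128029)/(-471936) + 1/(73045*(63260 - 250297)) = (-(-228865)*√53894/323364 + 4123*(1/128029))*(-1/471936) + (1/73045)/(-187037) = (228865*√53894/323364 + 4123/128029)*(-1/471936) + (1/73045)*(-1/187037) = (4123/128029 + 228865*√53894/323364)*(-1/471936) - 1/13662117665 = (-4123/60421494144 - 228865*√53894/152607112704) - 1/13662117665 = -56389332626939/825485562490436453760 - 228865*√53894/152607112704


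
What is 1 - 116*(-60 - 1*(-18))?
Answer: 4873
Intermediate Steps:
1 - 116*(-60 - 1*(-18)) = 1 - 116*(-60 + 18) = 1 - 116*(-42) = 1 + 4872 = 4873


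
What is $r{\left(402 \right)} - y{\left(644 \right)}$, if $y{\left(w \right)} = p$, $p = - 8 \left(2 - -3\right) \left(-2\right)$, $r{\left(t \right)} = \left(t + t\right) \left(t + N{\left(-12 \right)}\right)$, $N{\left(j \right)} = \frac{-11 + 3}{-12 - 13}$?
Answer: $\frac{8084632}{25} \approx 3.2339 \cdot 10^{5}$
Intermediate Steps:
$N{\left(j \right)} = \frac{8}{25}$ ($N{\left(j \right)} = - \frac{8}{-25} = \left(-8\right) \left(- \frac{1}{25}\right) = \frac{8}{25}$)
$r{\left(t \right)} = 2 t \left(\frac{8}{25} + t\right)$ ($r{\left(t \right)} = \left(t + t\right) \left(t + \frac{8}{25}\right) = 2 t \left(\frac{8}{25} + t\right)$)
$p = 80$ ($p = - 8 \left(2 + 3\right) \left(-2\right) = \left(-8\right) 5 \left(-2\right) = \left(-40\right) \left(-2\right) = 80$)
$y{\left(w \right)} = 80$
$r{\left(402 \right)} - y{\left(644 \right)} = \frac{2}{25} \cdot 402 \left(8 + 25 \cdot 402\right) - 80 = \frac{2}{25} \cdot 402 \left(8 + 10050\right) - 80 = \frac{2}{25} \cdot 402 \cdot 10058 - 80 = \frac{8086632}{25} - 80 = \frac{8084632}{25}$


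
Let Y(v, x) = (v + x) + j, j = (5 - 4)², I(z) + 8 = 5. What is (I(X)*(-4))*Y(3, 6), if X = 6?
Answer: 120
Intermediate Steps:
I(z) = -3 (I(z) = -8 + 5 = -3)
j = 1 (j = 1² = 1)
Y(v, x) = 1 + v + x (Y(v, x) = (v + x) + 1 = 1 + v + x)
(I(X)*(-4))*Y(3, 6) = (-3*(-4))*(1 + 3 + 6) = 12*10 = 120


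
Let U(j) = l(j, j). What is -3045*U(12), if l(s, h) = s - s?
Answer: 0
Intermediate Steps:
l(s, h) = 0
U(j) = 0
-3045*U(12) = -3045*0 = 0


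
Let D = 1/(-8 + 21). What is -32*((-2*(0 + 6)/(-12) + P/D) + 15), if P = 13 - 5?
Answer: -3840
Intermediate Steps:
P = 8
D = 1/13 ≈ 0.076923
-32*((-2*(0 + 6)/(-12) + P/D) + 15) = -32*((-2*(0 + 6)/(-12) + 8/(1/13)) + 15) = -32*((-2*6*(-1/12) + 8*13) + 15) = -32*((-12*(-1/12) + 104) + 15) = -32*((1 + 104) + 15) = -32*(105 + 15) = -32*120 = -3840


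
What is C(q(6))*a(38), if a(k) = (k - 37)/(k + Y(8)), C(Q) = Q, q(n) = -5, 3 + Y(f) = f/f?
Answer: -5/36 ≈ -0.13889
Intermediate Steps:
Y(f) = -2 (Y(f) = -3 + f/f = -3 + 1 = -2)
a(k) = (-37 + k)/(-2 + k) (a(k) = (k - 37)/(k - 2) = (-37 + k)/(-2 + k))
C(q(6))*a(38) = -5*(-37 + 38)/(-2 + 38) = -5/36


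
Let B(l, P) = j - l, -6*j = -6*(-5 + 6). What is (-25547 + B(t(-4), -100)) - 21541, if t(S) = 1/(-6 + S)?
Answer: -470869/10 ≈ -47087.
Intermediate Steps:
j = 1 (j = -(-1)*(-5 + 6) = -(-1) = -⅙*(-6) = 1)
B(l, P) = 1 - l
(-25547 + B(t(-4), -100)) - 21541 = (-25547 + (1 - 1/(-6 - 4))) - 21541 = (-25547 + (1 - 1/(-10))) - 21541 = (-25547 + (1 - 1*(-⅒))) - 21541 = (-25547 + (1 + ⅒)) - 21541 = (-25547 + 11/10) - 21541 = -255459/10 - 21541 = -470869/10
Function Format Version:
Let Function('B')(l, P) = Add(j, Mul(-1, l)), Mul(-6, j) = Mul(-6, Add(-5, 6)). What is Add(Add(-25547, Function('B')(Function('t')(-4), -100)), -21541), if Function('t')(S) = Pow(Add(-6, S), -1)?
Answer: Rational(-470869, 10) ≈ -47087.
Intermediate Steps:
j = 1 (j = Mul(Rational(-1, 6), Mul(-6, Add(-5, 6))) = Mul(Rational(-1, 6), Mul(-6, 1)) = Mul(Rational(-1, 6), -6) = 1)
Function('B')(l, P) = Add(1, Mul(-1, l))
Add(Add(-25547, Function('B')(Function('t')(-4), -100)), -21541) = Add(Add(-25547, Add(1, Mul(-1, Pow(Add(-6, -4), -1)))), -21541) = Add(Add(-25547, Add(1, Mul(-1, Pow(-10, -1)))), -21541) = Add(Add(-25547, Add(1, Mul(-1, Rational(-1, 10)))), -21541) = Add(Add(-25547, Add(1, Rational(1, 10))), -21541) = Add(Add(-25547, Rational(11, 10)), -21541) = Add(Rational(-255459, 10), -21541) = Rational(-470869, 10)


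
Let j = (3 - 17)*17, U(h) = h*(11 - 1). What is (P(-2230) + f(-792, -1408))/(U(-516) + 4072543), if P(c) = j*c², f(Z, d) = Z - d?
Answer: -1183549584/4067383 ≈ -290.99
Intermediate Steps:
U(h) = 10*h (U(h) = h*10 = 10*h)
j = -238 (j = -14*17 = -238)
P(c) = -238*c²
(P(-2230) + f(-792, -1408))/(U(-516) + 4072543) = (-238*(-2230)² + (-792 - 1*(-1408)))/(10*(-516) + 4072543) = (-238*4972900 + (-792 + 1408))/(-5160 + 4072543) = (-1183550200 + 616)/4067383 = -1183549584*1/4067383 = -1183549584/4067383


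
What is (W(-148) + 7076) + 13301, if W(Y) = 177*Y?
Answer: -5819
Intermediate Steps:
(W(-148) + 7076) + 13301 = (177*(-148) + 7076) + 13301 = (-26196 + 7076) + 13301 = -19120 + 13301 = -5819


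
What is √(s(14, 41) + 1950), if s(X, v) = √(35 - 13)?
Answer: √(1950 + √22) ≈ 44.212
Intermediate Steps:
s(X, v) = √22
√(s(14, 41) + 1950) = √(√22 + 1950) = √(1950 + √22)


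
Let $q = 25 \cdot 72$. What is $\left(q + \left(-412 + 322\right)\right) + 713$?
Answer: $2423$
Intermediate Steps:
$q = 1800$
$\left(q + \left(-412 + 322\right)\right) + 713 = \left(1800 + \left(-412 + 322\right)\right) + 713 = \left(1800 - 90\right) + 713 = 1710 + 713 = 2423$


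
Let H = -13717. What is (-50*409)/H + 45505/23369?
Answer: 1102088135/320552573 ≈ 3.4381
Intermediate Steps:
(-50*409)/H + 45505/23369 = -50*409/(-13717) + 45505/23369 = -20450*(-1/13717) + 45505*(1/23369) = 20450/13717 + 45505/23369 = 1102088135/320552573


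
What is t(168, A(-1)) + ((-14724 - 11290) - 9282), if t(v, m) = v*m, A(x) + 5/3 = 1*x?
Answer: -35744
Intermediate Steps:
A(x) = -5/3 + x (A(x) = -5/3 + 1*x = -5/3 + x)
t(v, m) = m*v
t(168, A(-1)) + ((-14724 - 11290) - 9282) = (-5/3 - 1)*168 + ((-14724 - 11290) - 9282) = -8/3*168 + (-26014 - 9282) = -448 - 35296 = -35744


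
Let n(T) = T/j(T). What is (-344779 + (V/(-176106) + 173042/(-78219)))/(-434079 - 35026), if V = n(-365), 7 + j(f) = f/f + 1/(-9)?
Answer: 17414116091731207/23693428267899390 ≈ 0.73498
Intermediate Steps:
j(f) = -55/9 (j(f) = -7 + (f/f + 1/(-9)) = -7 + (1 + 1*(-1/9)) = -7 + (1 - 1/9) = -7 + 8/9 = -55/9)
n(T) = -9*T/55 (n(T) = T/(-55/9) = T*(-9/55) = -9*T/55)
V = 657/11 (V = -9/55*(-365) = 657/11 ≈ 59.727)
(-344779 + (V/(-176106) + 173042/(-78219)))/(-434079 - 35026) = (-344779 + ((657/11)/(-176106) + 173042/(-78219)))/(-434079 - 35026) = (-344779 + ((657/11)*(-1/176106) + 173042*(-1/78219)))/(-469105) = (-344779 + (-219/645722 - 173042/78219))*(-1/469105) = (-344779 - 111754156285/50507729118)*(-1/469105) = -17414116091731207/50507729118*(-1/469105) = 17414116091731207/23693428267899390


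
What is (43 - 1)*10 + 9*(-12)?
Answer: 312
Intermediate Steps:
(43 - 1)*10 + 9*(-12) = 42*10 - 108 = 420 - 108 = 312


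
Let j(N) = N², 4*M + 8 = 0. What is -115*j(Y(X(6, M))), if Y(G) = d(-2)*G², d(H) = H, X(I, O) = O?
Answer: -7360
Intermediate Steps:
M = -2 (M = -2 + (¼)*0 = -2 + 0 = -2)
Y(G) = -2*G²
-115*j(Y(X(6, M))) = -115*(-2*(-2)²)² = -115*(-2*4)² = -115*(-8)² = -115*64 = -7360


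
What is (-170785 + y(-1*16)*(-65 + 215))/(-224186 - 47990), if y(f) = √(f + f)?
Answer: 170785/272176 - 75*I*√2/34022 ≈ 0.62748 - 0.0031176*I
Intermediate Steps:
y(f) = √2*√f (y(f) = √(2*f) = √2*√f)
(-170785 + y(-1*16)*(-65 + 215))/(-224186 - 47990) = (-170785 + (√2*√(-1*16))*(-65 + 215))/(-224186 - 47990) = (-170785 + (√2*√(-16))*150)/(-272176) = (-170785 + (√2*(4*I))*150)*(-1/272176) = (-170785 + (4*I*√2)*150)*(-1/272176) = (-170785 + 600*I*√2)*(-1/272176) = 170785/272176 - 75*I*√2/34022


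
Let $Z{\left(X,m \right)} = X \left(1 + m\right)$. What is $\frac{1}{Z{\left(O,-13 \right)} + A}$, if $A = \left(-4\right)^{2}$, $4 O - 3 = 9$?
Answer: $- \frac{1}{20} \approx -0.05$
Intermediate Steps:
$O = 3$ ($O = \frac{3}{4} + \frac{1}{4} \cdot 9 = \frac{3}{4} + \frac{9}{4} = 3$)
$A = 16$
$\frac{1}{Z{\left(O,-13 \right)} + A} = \frac{1}{3 \left(1 - 13\right) + 16} = \frac{1}{3 \left(-12\right) + 16} = \frac{1}{-36 + 16} = \frac{1}{-20} = - \frac{1}{20}$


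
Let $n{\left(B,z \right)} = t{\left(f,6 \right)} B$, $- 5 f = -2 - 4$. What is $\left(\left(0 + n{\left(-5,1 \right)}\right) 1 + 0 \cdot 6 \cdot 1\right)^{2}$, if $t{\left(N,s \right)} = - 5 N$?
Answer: $900$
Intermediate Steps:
$f = \frac{6}{5}$ ($f = - \frac{-2 - 4}{5} = \left(- \frac{1}{5}\right) \left(-6\right) = \frac{6}{5} \approx 1.2$)
$n{\left(B,z \right)} = - 6 B$ ($n{\left(B,z \right)} = \left(-5\right) \frac{6}{5} B = - 6 B$)
$\left(\left(0 + n{\left(-5,1 \right)}\right) 1 + 0 \cdot 6 \cdot 1\right)^{2} = \left(\left(0 - -30\right) 1 + 0 \cdot 6 \cdot 1\right)^{2} = \left(\left(0 + 30\right) 1 + 0 \cdot 1\right)^{2} = \left(30 \cdot 1 + 0\right)^{2} = \left(30 + 0\right)^{2} = 30^{2} = 900$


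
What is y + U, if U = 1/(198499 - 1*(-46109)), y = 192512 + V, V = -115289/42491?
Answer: 2000871939733115/10393638528 ≈ 1.9251e+5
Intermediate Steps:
V = -115289/42491 (V = -115289*1/42491 = -115289/42491 ≈ -2.7133)
y = 8179912103/42491 (y = 192512 - 115289/42491 = 8179912103/42491 ≈ 1.9251e+5)
U = 1/244608 (U = 1/(198499 + 46109) = 1/244608 ≈ 4.0882e-6)
y + U = 8179912103/42491 + 1/244608 = 2000871939733115/10393638528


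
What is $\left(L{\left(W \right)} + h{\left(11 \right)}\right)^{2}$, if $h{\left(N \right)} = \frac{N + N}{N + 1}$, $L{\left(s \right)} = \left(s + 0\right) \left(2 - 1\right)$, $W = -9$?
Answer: $\frac{1849}{36} \approx 51.361$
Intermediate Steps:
$L{\left(s \right)} = s$ ($L{\left(s \right)} = s 1 = s$)
$h{\left(N \right)} = \frac{2 N}{1 + N}$
$\left(L{\left(W \right)} + h{\left(11 \right)}\right)^{2} = \left(-9 + 2 \cdot 11 \frac{1}{1 + 11}\right)^{2} = \left(-9 + 2 \cdot 11 \cdot \frac{1}{12}\right)^{2} = \left(-9 + \frac{11}{6}\right)^{2} = \left(- \frac{43}{6}\right)^{2} = \frac{1849}{36}$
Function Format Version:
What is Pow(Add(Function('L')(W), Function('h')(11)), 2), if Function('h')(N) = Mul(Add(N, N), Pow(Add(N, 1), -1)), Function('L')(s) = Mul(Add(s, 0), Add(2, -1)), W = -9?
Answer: Rational(1849, 36) ≈ 51.361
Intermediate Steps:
Function('L')(s) = s (Function('L')(s) = Mul(s, 1) = s)
Function('h')(N) = Mul(2, N, Pow(Add(1, N), -1)) (Function('h')(N) = Mul(Mul(2, N), Pow(Add(1, N), -1)) = Mul(2, N, Pow(Add(1, N), -1)))
Pow(Add(Function('L')(W), Function('h')(11)), 2) = Pow(Add(-9, Mul(2, 11, Pow(Add(1, 11), -1))), 2) = Pow(Add(-9, Mul(2, 11, Pow(12, -1))), 2) = Pow(Add(-9, Mul(2, 11, Rational(1, 12))), 2) = Pow(Add(-9, Rational(11, 6)), 2) = Pow(Rational(-43, 6), 2) = Rational(1849, 36)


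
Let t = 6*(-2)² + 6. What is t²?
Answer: 900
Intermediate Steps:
t = 30 (t = 6*4 + 6 = 24 + 6 = 30)
t² = 30² = 900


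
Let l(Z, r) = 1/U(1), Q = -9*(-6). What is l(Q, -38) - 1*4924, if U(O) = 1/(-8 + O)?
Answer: -4931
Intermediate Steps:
Q = 54
l(Z, r) = -7 (l(Z, r) = 1/(1/(-8 + 1)) = 1/(1/(-7)) = 1/(-⅐) = -7)
l(Q, -38) - 1*4924 = -7 - 1*4924 = -7 - 4924 = -4931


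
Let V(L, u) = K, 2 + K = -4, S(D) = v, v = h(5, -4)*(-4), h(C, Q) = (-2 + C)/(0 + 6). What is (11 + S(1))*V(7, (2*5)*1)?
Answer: -54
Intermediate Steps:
h(C, Q) = -⅓ + C/6 (h(C, Q) = (-2 + C)/6 = (-2 + C)*(⅙) = -⅓ + C/6)
v = -2 (v = (-⅓ + (⅙)*5)*(-4) = (-⅓ + ⅚)*(-4) = (½)*(-4) = -2)
S(D) = -2
K = -6 (K = -2 - 4 = -6)
V(L, u) = -6
(11 + S(1))*V(7, (2*5)*1) = (11 - 2)*(-6) = 9*(-6) = -54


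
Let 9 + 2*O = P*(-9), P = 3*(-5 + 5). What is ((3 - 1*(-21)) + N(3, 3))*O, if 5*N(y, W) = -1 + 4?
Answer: -1107/10 ≈ -110.70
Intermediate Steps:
P = 0 (P = 3*0 = 0)
O = -9/2 (O = -9/2 + (0*(-9))/2 = -9/2 + (½)*0 = -9/2 + 0 = -9/2 ≈ -4.5000)
N(y, W) = ⅗ (N(y, W) = (-1 + 4)/5 = (⅕)*3 = ⅗)
((3 - 1*(-21)) + N(3, 3))*O = ((3 - 1*(-21)) + ⅗)*(-9/2) = ((3 + 21) + ⅗)*(-9/2) = (24 + ⅗)*(-9/2) = (123/5)*(-9/2) = -1107/10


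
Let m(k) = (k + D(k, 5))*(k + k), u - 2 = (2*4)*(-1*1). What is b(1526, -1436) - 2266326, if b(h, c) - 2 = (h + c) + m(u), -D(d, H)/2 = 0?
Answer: -2266162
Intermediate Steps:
D(d, H) = 0 (D(d, H) = -2*0 = 0)
u = -6 (u = 2 + (2*4)*(-1*1) = 2 + 8*(-1) = 2 - 8 = -6)
m(k) = 2*k² (m(k) = (k + 0)*(k + k) = k*(2*k) = 2*k²)
b(h, c) = 74 + c + h (b(h, c) = 2 + ((h + c) + 2*(-6)²) = 2 + ((c + h) + 2*36) = 2 + ((c + h) + 72) = 2 + (72 + c + h) = 74 + c + h)
b(1526, -1436) - 2266326 = (74 - 1436 + 1526) - 2266326 = 164 - 2266326 = -2266162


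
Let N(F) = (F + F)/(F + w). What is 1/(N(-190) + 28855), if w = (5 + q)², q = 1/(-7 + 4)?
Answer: 757/21844945 ≈ 3.4653e-5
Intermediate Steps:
q = -⅓ (q = 1/(-3) = -⅓ ≈ -0.33333)
w = 196/9 (w = (5 - ⅓)² = (14/3)² = 196/9 ≈ 21.778)
N(F) = 2*F/(196/9 + F) (N(F) = (F + F)/(F + 196/9) = (2*F)/(196/9 + F) = 2*F/(196/9 + F))
1/(N(-190) + 28855) = 1/(18*(-190)/(196 + 9*(-190)) + 28855) = 1/(18*(-190)/(196 - 1710) + 28855) = 1/(18*(-190)/(-1514) + 28855) = 1/(18*(-190)*(-1/1514) + 28855) = 1/(1710/757 + 28855) = 1/(21844945/757) = 757/21844945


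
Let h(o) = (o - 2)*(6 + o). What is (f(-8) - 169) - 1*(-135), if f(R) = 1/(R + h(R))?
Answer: -407/12 ≈ -33.917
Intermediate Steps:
h(o) = (-2 + o)*(6 + o)
f(R) = 1/(-12 + R² + 5*R) (f(R) = 1/(R + (-12 + R² + 4*R)) = 1/(-12 + R² + 5*R))
(f(-8) - 169) - 1*(-135) = (1/(-12 + (-8)² + 5*(-8)) - 169) - 1*(-135) = (1/(-12 + 64 - 40) - 169) + 135 = (1/12 - 169) + 135 = -2027/12 + 135 = -407/12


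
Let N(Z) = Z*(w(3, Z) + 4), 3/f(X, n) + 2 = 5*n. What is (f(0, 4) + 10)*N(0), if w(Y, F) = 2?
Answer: 0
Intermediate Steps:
f(X, n) = 3/(-2 + 5*n)
N(Z) = 6*Z (N(Z) = Z*(2 + 4) = Z*6 = 6*Z)
(f(0, 4) + 10)*N(0) = (3/(-2 + 5*4) + 10)*(6*0) = (3/(-2 + 20) + 10)*0 = (3/18 + 10)*0 = (3*(1/18) + 10)*0 = (1/6 + 10)*0 = (61/6)*0 = 0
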